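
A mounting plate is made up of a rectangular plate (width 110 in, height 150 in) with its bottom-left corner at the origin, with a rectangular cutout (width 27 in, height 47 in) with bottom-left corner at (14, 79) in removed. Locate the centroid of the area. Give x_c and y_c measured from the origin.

plate: A = 110 × 150 = 16500.00, centroid at (55.00, 75.00).
hole: A = −(27 × 47) = -1269.00, centroid at (27.50, 102.50).
ΣA = 15231.00 in²
ΣAx_c = (16500.00)(55.00) + (-1269.00)(27.50) = 872602.50 in³
ΣAy_c = (16500.00)(75.00) + (-1269.00)(102.50) = 1107427.50 in³
x_c = 872602.50 / 15231.00 = 57.29 in
y_c = 1107427.50 / 15231.00 = 72.71 in

x_c = 57.29 in, y_c = 72.71 in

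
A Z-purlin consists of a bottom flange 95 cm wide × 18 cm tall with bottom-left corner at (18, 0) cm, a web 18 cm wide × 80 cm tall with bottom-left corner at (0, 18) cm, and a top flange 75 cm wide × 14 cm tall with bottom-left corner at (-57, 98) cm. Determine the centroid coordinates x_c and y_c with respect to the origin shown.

Part | A | x̄ᵢ | ȳᵢ | A·x̄ᵢ | A·ȳᵢ
bottom flange | 1710.00 | 65.50 | 9.00 | 112005.00 | 15390.00
web | 1440.00 | 9.00 | 58.00 | 12960.00 | 83520.00
top flange | 1050.00 | -19.50 | 105.00 | -20475.00 | 110250.00
Σ | 4200.00 |  |  | 104490.00 | 209160.00
x_c = 104490.00 / 4200.00 = 24.88 cm
y_c = 209160.00 / 4200.00 = 49.80 cm

x_c = 24.88 cm, y_c = 49.80 cm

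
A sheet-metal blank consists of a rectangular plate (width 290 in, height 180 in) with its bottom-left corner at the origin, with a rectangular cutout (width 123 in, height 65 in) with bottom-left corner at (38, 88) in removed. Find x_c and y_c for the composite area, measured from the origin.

Part | A | x̄ᵢ | ȳᵢ | A·x̄ᵢ | A·ȳᵢ
plate | 52200.00 | 145.00 | 90.00 | 7569000.00 | 4698000.00
hole | -7995.00 | 99.50 | 120.50 | -795502.50 | -963397.50
Σ | 44205.00 |  |  | 6773497.50 | 3734602.50
x_c = 6773497.50 / 44205.00 = 153.23 in
y_c = 3734602.50 / 44205.00 = 84.48 in

x_c = 153.23 in, y_c = 84.48 in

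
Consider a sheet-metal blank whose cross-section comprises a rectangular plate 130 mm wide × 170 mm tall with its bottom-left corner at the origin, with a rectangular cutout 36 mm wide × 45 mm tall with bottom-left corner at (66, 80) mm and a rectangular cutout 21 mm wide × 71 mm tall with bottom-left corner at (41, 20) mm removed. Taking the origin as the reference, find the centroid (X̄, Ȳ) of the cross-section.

plate: A = 130 × 170 = 22100.00, centroid at (65.00, 85.00).
hole 1: A = −(36 × 45) = -1620.00, centroid at (84.00, 102.50).
hole 2: A = −(21 × 71) = -1491.00, centroid at (51.50, 55.50).
ΣA = 18989.00 mm², ΣAX̄ = 1223633.50 mm³, ΣAȲ = 1629699.50 mm³.
X̄ = 1223633.50/18989.00 = 64.44 mm; Ȳ = 1629699.50/18989.00 = 85.82 mm.

X̄ = 64.44 mm, Ȳ = 85.82 mm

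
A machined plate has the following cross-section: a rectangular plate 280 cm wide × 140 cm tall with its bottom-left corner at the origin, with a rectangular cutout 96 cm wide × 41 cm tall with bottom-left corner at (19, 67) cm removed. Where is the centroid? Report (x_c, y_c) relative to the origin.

plate: A = 280 × 140 = 39200.00, centroid at (140.00, 70.00).
hole: A = −(96 × 41) = -3936.00, centroid at (67.00, 87.50).
ΣA = 35264.00 cm²
ΣAx_c = (39200.00)(140.00) + (-3936.00)(67.00) = 5224288.00 cm³
ΣAy_c = (39200.00)(70.00) + (-3936.00)(87.50) = 2399600.00 cm³
x_c = 5224288.00 / 35264.00 = 148.15 cm
y_c = 2399600.00 / 35264.00 = 68.05 cm

x_c = 148.15 cm, y_c = 68.05 cm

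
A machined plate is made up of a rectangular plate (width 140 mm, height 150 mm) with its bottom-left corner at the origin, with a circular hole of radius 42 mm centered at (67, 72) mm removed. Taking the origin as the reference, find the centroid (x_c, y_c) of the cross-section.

x_c = 71.08 mm, y_c = 76.08 mm

Part | A | x̄ᵢ | ȳᵢ | A·x̄ᵢ | A·ȳᵢ
plate | 21000.00 | 70.00 | 75.00 | 1470000.00 | 1575000.00
hole | -5541.77 | 67.00 | 72.00 | -371298.55 | -399007.40
Σ | 15458.23 |  |  | 1098701.45 | 1175992.60
x_c = 1098701.45 / 15458.23 = 71.08 mm
y_c = 1175992.60 / 15458.23 = 76.08 mm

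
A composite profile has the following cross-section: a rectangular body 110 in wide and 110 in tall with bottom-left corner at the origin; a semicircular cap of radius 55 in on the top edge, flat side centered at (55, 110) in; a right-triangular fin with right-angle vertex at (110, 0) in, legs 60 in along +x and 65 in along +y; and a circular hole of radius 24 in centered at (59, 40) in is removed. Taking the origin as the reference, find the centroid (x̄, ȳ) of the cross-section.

rectangular body: A = 110 × 110 = 12100.00, centroid at (55.00, 55.00).
semicircular top: A = ½π·55² = 4751.66, centroid at (55.00, 133.34).
triangular fin: A = ½·60·65 = 1950.00, centroid at (130.00, 21.67).
hole: A = −π·24² = -1809.56, centroid at (59.00, 40.00).
ΣA = 16992.10 in², ΣAx̄ = 1073577.35 in³, ΣAȳ = 1268966.85 in³.
x̄ = 1073577.35/16992.10 = 63.18 in; ȳ = 1268966.85/16992.10 = 74.68 in.

x̄ = 63.18 in, ȳ = 74.68 in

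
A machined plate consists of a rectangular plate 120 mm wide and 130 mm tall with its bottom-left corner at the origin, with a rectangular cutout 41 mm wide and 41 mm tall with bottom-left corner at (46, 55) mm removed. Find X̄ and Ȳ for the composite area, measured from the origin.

plate: A = 120 × 130 = 15600.00, centroid at (60.00, 65.00).
hole: A = −(41 × 41) = -1681.00, centroid at (66.50, 75.50).
ΣA = 13919.00 mm²
ΣAX̄ = (15600.00)(60.00) + (-1681.00)(66.50) = 824213.50 mm³
ΣAȲ = (15600.00)(65.00) + (-1681.00)(75.50) = 887084.50 mm³
X̄ = 824213.50 / 13919.00 = 59.21 mm
Ȳ = 887084.50 / 13919.00 = 63.73 mm

X̄ = 59.21 mm, Ȳ = 63.73 mm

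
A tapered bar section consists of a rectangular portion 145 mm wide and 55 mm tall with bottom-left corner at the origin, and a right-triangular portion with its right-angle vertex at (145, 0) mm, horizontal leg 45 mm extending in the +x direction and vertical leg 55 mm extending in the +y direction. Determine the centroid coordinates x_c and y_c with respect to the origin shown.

x_c = 84.25 mm, y_c = 26.27 mm

rectangular portion: A = 145 × 55 = 7975.00, centroid at (72.50, 27.50).
triangular portion: A = ½·45·55 = 1237.50, centroid at (160.00, 18.33).
ΣA = 9212.50 mm²
ΣAx_c = (7975.00)(72.50) + (1237.50)(160.00) = 776187.50 mm³
ΣAy_c = (7975.00)(27.50) + (1237.50)(18.33) = 242000.00 mm³
x_c = 776187.50 / 9212.50 = 84.25 mm
y_c = 242000.00 / 9212.50 = 26.27 mm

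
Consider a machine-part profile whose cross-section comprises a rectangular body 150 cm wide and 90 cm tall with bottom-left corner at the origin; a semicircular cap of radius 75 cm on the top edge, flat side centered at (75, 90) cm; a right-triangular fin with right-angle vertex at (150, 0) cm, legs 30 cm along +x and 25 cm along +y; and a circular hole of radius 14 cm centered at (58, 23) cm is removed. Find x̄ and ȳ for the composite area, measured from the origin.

rectangular body: A = 150 × 90 = 13500.00, centroid at (75.00, 45.00).
semicircular top: A = ½π·75² = 8835.73, centroid at (75.00, 121.83).
triangular fin: A = ½·30·25 = 375.00, centroid at (160.00, 8.33).
hole: A = −π·14² = -615.75, centroid at (58.00, 23.00).
ΣA = 22094.98 cm²
ΣAx̄ = (13500.00)(75.00) + (8835.73)(75.00) + (375.00)(160.00) + (-615.75)(58.00) = 1699466.08 cm³
ΣAȳ = (13500.00)(45.00) + (8835.73)(121.83) + (375.00)(8.33) + (-615.75)(23.00) = 1672928.34 cm³
x̄ = 1699466.08 / 22094.98 = 76.92 cm
ȳ = 1672928.34 / 22094.98 = 75.72 cm

x̄ = 76.92 cm, ȳ = 75.72 cm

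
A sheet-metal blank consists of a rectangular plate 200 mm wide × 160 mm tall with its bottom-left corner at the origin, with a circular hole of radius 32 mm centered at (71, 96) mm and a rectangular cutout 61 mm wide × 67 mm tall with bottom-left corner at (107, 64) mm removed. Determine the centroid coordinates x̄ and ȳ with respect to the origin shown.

plate: A = 200 × 160 = 32000.00, centroid at (100.00, 80.00).
hole 1: A = −π·32² = -3216.99, centroid at (71.00, 96.00).
hole 2: A = −(61 × 67) = -4087.00, centroid at (137.50, 97.50).
ΣA = 24696.01 mm²
ΣAx̄ = (32000.00)(100.00) + (-3216.99)(71.00) + (-4087.00)(137.50) = 2409631.15 mm³
ΣAȳ = (32000.00)(80.00) + (-3216.99)(96.00) + (-4087.00)(97.50) = 1852686.38 mm³
x̄ = 2409631.15 / 24696.01 = 97.57 mm
ȳ = 1852686.38 / 24696.01 = 75.02 mm

x̄ = 97.57 mm, ȳ = 75.02 mm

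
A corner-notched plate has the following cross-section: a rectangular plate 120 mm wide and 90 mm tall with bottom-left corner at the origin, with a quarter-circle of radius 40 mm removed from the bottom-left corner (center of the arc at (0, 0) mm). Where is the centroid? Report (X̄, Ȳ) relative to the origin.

X̄ = 65.67 mm, Ȳ = 48.69 mm

plate: A = 120 × 90 = 10800.00, centroid at (60.00, 45.00).
removed quarter-circle: A = −¼π·40² = -1256.64, centroid at (16.98, 16.98).
ΣA = 9543.36 mm², ΣAX̄ = 626666.67 mm³, ΣAȲ = 464666.67 mm³.
X̄ = 626666.67/9543.36 = 65.67 mm; Ȳ = 464666.67/9543.36 = 48.69 mm.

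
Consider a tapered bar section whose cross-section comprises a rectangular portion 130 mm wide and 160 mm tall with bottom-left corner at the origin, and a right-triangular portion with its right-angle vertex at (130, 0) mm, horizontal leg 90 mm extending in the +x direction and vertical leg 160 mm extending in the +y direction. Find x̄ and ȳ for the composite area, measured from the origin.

x̄ = 89.43 mm, ȳ = 73.14 mm

rectangular portion: A = 130 × 160 = 20800.00, centroid at (65.00, 80.00).
triangular portion: A = ½·90·160 = 7200.00, centroid at (160.00, 53.33).
ΣA = 28000.00 mm²
ΣAx̄ = (20800.00)(65.00) + (7200.00)(160.00) = 2504000.00 mm³
ΣAȳ = (20800.00)(80.00) + (7200.00)(53.33) = 2048000.00 mm³
x̄ = 2504000.00 / 28000.00 = 89.43 mm
ȳ = 2048000.00 / 28000.00 = 73.14 mm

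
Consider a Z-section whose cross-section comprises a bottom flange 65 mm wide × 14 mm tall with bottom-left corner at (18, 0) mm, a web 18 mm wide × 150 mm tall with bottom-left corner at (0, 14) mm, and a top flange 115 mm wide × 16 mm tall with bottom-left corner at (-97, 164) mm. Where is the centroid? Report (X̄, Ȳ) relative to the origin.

X̄ = -0.44 mm, Ȳ = 103.33 mm

Part | A | x̄ᵢ | ȳᵢ | A·x̄ᵢ | A·ȳᵢ
bottom flange | 910.00 | 50.50 | 7.00 | 45955.00 | 6370.00
web | 2700.00 | 9.00 | 89.00 | 24300.00 | 240300.00
top flange | 1840.00 | -39.50 | 172.00 | -72680.00 | 316480.00
Σ | 5450.00 |  |  | -2425.00 | 563150.00
X̄ = -2425.00 / 5450.00 = -0.44 mm
Ȳ = 563150.00 / 5450.00 = 103.33 mm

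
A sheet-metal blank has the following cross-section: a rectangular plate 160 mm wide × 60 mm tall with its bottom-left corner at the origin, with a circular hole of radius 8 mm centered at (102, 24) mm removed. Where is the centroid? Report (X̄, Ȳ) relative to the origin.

X̄ = 79.53 mm, Ȳ = 30.13 mm

plate: A = 160 × 60 = 9600.00, centroid at (80.00, 30.00).
hole: A = −π·8² = -201.06, centroid at (102.00, 24.00).
ΣA = 9398.94 mm²
ΣAX̄ = (9600.00)(80.00) + (-201.06)(102.00) = 747491.68 mm³
ΣAȲ = (9600.00)(30.00) + (-201.06)(24.00) = 283174.51 mm³
X̄ = 747491.68 / 9398.94 = 79.53 mm
Ȳ = 283174.51 / 9398.94 = 30.13 mm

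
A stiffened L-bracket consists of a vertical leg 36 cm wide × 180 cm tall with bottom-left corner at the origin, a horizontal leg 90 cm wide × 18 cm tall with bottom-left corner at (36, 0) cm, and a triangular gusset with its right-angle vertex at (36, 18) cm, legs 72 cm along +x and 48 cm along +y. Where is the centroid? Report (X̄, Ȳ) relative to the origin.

vertical leg: A = 36 × 180 = 6480.00, centroid at (18.00, 90.00).
horizontal leg: A = 90 × 18 = 1620.00, centroid at (81.00, 9.00).
gusset: A = ½·72·48 = 1728.00, centroid at (60.00, 34.00).
ΣA = 9828.00 cm², ΣAX̄ = 351540.00 cm³, ΣAȲ = 656532.00 cm³.
X̄ = 351540.00/9828.00 = 35.77 cm; Ȳ = 656532.00/9828.00 = 66.80 cm.

X̄ = 35.77 cm, Ȳ = 66.80 cm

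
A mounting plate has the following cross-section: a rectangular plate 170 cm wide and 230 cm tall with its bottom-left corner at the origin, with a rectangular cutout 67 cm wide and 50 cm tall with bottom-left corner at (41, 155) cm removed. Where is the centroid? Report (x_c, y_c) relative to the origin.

Part | A | x̄ᵢ | ȳᵢ | A·x̄ᵢ | A·ȳᵢ
plate | 39100.00 | 85.00 | 115.00 | 3323500.00 | 4496500.00
hole | -3350.00 | 74.50 | 180.00 | -249575.00 | -603000.00
Σ | 35750.00 |  |  | 3073925.00 | 3893500.00
x_c = 3073925.00 / 35750.00 = 85.98 cm
y_c = 3893500.00 / 35750.00 = 108.91 cm

x_c = 85.98 cm, y_c = 108.91 cm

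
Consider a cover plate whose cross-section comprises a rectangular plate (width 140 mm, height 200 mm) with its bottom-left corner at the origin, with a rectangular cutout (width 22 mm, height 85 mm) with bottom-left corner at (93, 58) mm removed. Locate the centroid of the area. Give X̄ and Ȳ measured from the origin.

plate: A = 140 × 200 = 28000.00, centroid at (70.00, 100.00).
hole: A = −(22 × 85) = -1870.00, centroid at (104.00, 100.50).
ΣA = 26130.00 mm², ΣAX̄ = 1765520.00 mm³, ΣAȲ = 2612065.00 mm³.
X̄ = 1765520.00/26130.00 = 67.57 mm; Ȳ = 2612065.00/26130.00 = 99.96 mm.

X̄ = 67.57 mm, Ȳ = 99.96 mm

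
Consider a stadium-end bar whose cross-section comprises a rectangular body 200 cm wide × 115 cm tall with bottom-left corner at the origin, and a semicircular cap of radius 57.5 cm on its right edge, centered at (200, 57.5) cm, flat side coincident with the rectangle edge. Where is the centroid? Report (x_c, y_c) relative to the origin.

rectangular body: A = 200 × 115 = 23000.00, centroid at (100.00, 57.50).
semicircular end: A = ½π·57.5² = 5193.45, centroid at (224.40, 57.50).
ΣA = 28193.45 cm²
ΣAx_c = (23000.00)(100.00) + (5193.45)(224.40) = 3465428.65 cm³
ΣAy_c = (23000.00)(57.50) + (5193.45)(57.50) = 1621123.11 cm³
x_c = 3465428.65 / 28193.45 = 122.92 cm
y_c = 1621123.11 / 28193.45 = 57.50 cm

x_c = 122.92 cm, y_c = 57.50 cm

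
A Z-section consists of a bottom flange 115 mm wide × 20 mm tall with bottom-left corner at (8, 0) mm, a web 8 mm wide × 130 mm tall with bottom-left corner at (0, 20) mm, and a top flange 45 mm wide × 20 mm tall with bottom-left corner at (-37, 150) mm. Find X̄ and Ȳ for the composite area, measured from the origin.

Part | A | x̄ᵢ | ȳᵢ | A·x̄ᵢ | A·ȳᵢ
bottom flange | 2300.00 | 65.50 | 10.00 | 150650.00 | 23000.00
web | 1040.00 | 4.00 | 85.00 | 4160.00 | 88400.00
top flange | 900.00 | -14.50 | 160.00 | -13050.00 | 144000.00
Σ | 4240.00 |  |  | 141760.00 | 255400.00
X̄ = 141760.00 / 4240.00 = 33.43 mm
Ȳ = 255400.00 / 4240.00 = 60.24 mm

X̄ = 33.43 mm, Ȳ = 60.24 mm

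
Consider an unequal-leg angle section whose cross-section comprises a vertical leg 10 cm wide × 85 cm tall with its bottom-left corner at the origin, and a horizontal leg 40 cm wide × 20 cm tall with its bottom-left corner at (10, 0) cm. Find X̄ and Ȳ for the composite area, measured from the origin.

X̄ = 17.12 cm, Ȳ = 26.74 cm

vertical leg: A = 10 × 85 = 850.00, centroid at (5.00, 42.50).
horizontal leg: A = 40 × 20 = 800.00, centroid at (30.00, 10.00).
ΣA = 1650.00 cm²
ΣAX̄ = (850.00)(5.00) + (800.00)(30.00) = 28250.00 cm³
ΣAȲ = (850.00)(42.50) + (800.00)(10.00) = 44125.00 cm³
X̄ = 28250.00 / 1650.00 = 17.12 cm
Ȳ = 44125.00 / 1650.00 = 26.74 cm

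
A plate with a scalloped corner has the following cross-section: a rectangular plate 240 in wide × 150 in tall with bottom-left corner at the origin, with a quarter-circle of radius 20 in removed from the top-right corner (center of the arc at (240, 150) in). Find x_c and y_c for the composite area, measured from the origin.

Part | A | x̄ᵢ | ȳᵢ | A·x̄ᵢ | A·ȳᵢ
plate | 36000.00 | 120.00 | 75.00 | 4320000.00 | 2700000.00
removed quarter-circle | -314.16 | 231.51 | 141.51 | -72731.56 | -44457.22
Σ | 35685.84 |  |  | 4247268.44 | 2655542.78
x_c = 4247268.44 / 35685.84 = 119.02 in
y_c = 2655542.78 / 35685.84 = 74.41 in

x_c = 119.02 in, y_c = 74.41 in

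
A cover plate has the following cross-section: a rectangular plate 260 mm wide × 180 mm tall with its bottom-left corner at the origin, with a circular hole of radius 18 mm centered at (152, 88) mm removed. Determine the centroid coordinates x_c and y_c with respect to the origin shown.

x_c = 129.51 mm, y_c = 90.04 mm

plate: A = 260 × 180 = 46800.00, centroid at (130.00, 90.00).
hole: A = −π·18² = -1017.88, centroid at (152.00, 88.00).
ΣA = 45782.12 mm², ΣAx_c = 5929282.84 mm³, ΣAy_c = 4122426.91 mm³.
x_c = 5929282.84/45782.12 = 129.51 mm; y_c = 4122426.91/45782.12 = 90.04 mm.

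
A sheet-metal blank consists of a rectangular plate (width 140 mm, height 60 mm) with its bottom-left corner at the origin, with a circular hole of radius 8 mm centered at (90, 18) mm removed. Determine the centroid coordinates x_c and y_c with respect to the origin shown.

Part | A | x̄ᵢ | ȳᵢ | A·x̄ᵢ | A·ȳᵢ
plate | 8400.00 | 70.00 | 30.00 | 588000.00 | 252000.00
hole | -201.06 | 90.00 | 18.00 | -18095.57 | -3619.11
Σ | 8198.94 |  |  | 569904.43 | 248380.89
x_c = 569904.43 / 8198.94 = 69.51 mm
y_c = 248380.89 / 8198.94 = 30.29 mm

x_c = 69.51 mm, y_c = 30.29 mm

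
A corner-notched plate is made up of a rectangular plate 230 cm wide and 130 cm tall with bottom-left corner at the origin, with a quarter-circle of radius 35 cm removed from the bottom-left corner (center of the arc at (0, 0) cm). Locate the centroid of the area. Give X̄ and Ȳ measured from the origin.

plate: A = 230 × 130 = 29900.00, centroid at (115.00, 65.00).
removed quarter-circle: A = −¼π·35² = -962.11, centroid at (14.85, 14.85).
ΣA = 28937.89 cm²
ΣAX̄ = (29900.00)(115.00) + (-962.11)(14.85) = 3424208.33 cm³
ΣAȲ = (29900.00)(65.00) + (-962.11)(14.85) = 1929208.33 cm³
X̄ = 3424208.33 / 28937.89 = 118.33 cm
Ȳ = 1929208.33 / 28937.89 = 66.67 cm

X̄ = 118.33 cm, Ȳ = 66.67 cm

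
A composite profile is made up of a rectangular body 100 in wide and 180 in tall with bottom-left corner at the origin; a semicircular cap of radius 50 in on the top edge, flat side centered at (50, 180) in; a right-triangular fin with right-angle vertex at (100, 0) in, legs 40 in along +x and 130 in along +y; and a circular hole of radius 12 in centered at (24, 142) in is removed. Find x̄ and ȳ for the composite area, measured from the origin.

x̄ = 57.33 in, ȳ = 102.13 in

rectangular body: A = 100 × 180 = 18000.00, centroid at (50.00, 90.00).
semicircular top: A = ½π·50² = 3926.99, centroid at (50.00, 201.22).
triangular fin: A = ½·40·130 = 2600.00, centroid at (113.33, 43.33).
hole: A = −π·12² = -452.39, centroid at (24.00, 142.00).
ΣA = 24074.60 in²
ΣAx̄ = (18000.00)(50.00) + (3926.99)(50.00) + (2600.00)(113.33) + (-452.39)(24.00) = 1380158.86 in³
ΣAȳ = (18000.00)(90.00) + (3926.99)(201.22) + (2600.00)(43.33) + (-452.39)(142.00) = 2458619.06 in³
x̄ = 1380158.86 / 24074.60 = 57.33 in
ȳ = 2458619.06 / 24074.60 = 102.13 in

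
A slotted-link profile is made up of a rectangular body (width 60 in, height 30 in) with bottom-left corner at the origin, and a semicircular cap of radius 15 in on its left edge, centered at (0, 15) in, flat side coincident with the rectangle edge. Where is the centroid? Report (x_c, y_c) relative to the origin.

rectangular body: A = 60 × 30 = 1800.00, centroid at (30.00, 15.00).
semicircular end: A = ½π·15² = 353.43, centroid at (-6.37, 15.00).
ΣA = 2153.43 in²
ΣAx_c = (1800.00)(30.00) + (353.43)(-6.37) = 51750.00 in³
ΣAy_c = (1800.00)(15.00) + (353.43)(15.00) = 32301.44 in³
x_c = 51750.00 / 2153.43 = 24.03 in
y_c = 32301.44 / 2153.43 = 15.00 in

x_c = 24.03 in, y_c = 15.00 in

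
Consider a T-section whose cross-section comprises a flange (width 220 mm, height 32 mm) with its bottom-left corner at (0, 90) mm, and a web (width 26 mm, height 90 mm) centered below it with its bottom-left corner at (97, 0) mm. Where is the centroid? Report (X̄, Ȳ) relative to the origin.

Part | A | x̄ᵢ | ȳᵢ | A·x̄ᵢ | A·ȳᵢ
web | 2340.00 | 110.00 | 45.00 | 257400.00 | 105300.00
flange | 7040.00 | 110.00 | 106.00 | 774400.00 | 746240.00
Σ | 9380.00 |  |  | 1031800.00 | 851540.00
X̄ = 1031800.00 / 9380.00 = 110.00 mm
Ȳ = 851540.00 / 9380.00 = 90.78 mm

X̄ = 110.00 mm, Ȳ = 90.78 mm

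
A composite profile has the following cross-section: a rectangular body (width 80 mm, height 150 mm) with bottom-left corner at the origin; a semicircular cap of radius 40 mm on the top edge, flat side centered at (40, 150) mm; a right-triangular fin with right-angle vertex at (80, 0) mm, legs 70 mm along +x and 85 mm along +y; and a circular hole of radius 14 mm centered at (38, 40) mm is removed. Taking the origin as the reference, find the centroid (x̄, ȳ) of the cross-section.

x̄ = 51.24 mm, ȳ = 81.75 mm

rectangular body: A = 80 × 150 = 12000.00, centroid at (40.00, 75.00).
semicircular top: A = ½π·40² = 2513.27, centroid at (40.00, 166.98).
triangular fin: A = ½·70·85 = 2975.00, centroid at (103.33, 28.33).
hole: A = −π·14² = -615.75, centroid at (38.00, 40.00).
ΣA = 16872.52 mm²
ΣAx̄ = (12000.00)(40.00) + (2513.27)(40.00) + (2975.00)(103.33) + (-615.75)(38.00) = 864549.05 mm³
ΣAȳ = (12000.00)(75.00) + (2513.27)(166.98) + (2975.00)(28.33) + (-615.75)(40.00) = 1379319.37 mm³
x̄ = 864549.05 / 16872.52 = 51.24 mm
ȳ = 1379319.37 / 16872.52 = 81.75 mm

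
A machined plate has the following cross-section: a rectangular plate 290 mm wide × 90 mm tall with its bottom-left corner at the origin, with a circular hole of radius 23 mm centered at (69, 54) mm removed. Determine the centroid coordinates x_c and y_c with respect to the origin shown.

plate: A = 290 × 90 = 26100.00, centroid at (145.00, 45.00).
hole: A = −π·23² = -1661.90, centroid at (69.00, 54.00).
ΣA = 24438.10 mm², ΣAx_c = 3669828.73 mm³, ΣAy_c = 1084757.26 mm³.
x_c = 3669828.73/24438.10 = 150.17 mm; y_c = 1084757.26/24438.10 = 44.39 mm.

x_c = 150.17 mm, y_c = 44.39 mm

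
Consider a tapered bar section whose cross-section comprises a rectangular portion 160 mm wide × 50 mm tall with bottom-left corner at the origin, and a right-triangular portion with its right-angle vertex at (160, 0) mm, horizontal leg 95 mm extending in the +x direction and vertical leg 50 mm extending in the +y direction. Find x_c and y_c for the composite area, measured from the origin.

x_c = 105.56 mm, y_c = 23.09 mm

rectangular portion: A = 160 × 50 = 8000.00, centroid at (80.00, 25.00).
triangular portion: A = ½·95·50 = 2375.00, centroid at (191.67, 16.67).
ΣA = 10375.00 mm²
ΣAx_c = (8000.00)(80.00) + (2375.00)(191.67) = 1095208.33 mm³
ΣAy_c = (8000.00)(25.00) + (2375.00)(16.67) = 239583.33 mm³
x_c = 1095208.33 / 10375.00 = 105.56 mm
y_c = 239583.33 / 10375.00 = 23.09 mm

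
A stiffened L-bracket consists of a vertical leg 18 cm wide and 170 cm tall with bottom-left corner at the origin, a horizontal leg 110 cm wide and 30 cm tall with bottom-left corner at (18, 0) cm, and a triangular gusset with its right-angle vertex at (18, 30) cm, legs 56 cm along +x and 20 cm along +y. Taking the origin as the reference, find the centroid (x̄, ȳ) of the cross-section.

x̄ = 41.76 cm, ȳ = 47.71 cm

vertical leg: A = 18 × 170 = 3060.00, centroid at (9.00, 85.00).
horizontal leg: A = 110 × 30 = 3300.00, centroid at (73.00, 15.00).
gusset: A = ½·56·20 = 560.00, centroid at (36.67, 36.67).
ΣA = 6920.00 cm²
ΣAx̄ = (3060.00)(9.00) + (3300.00)(73.00) + (560.00)(36.67) = 288973.33 cm³
ΣAȳ = (3060.00)(85.00) + (3300.00)(15.00) + (560.00)(36.67) = 330133.33 cm³
x̄ = 288973.33 / 6920.00 = 41.76 cm
ȳ = 330133.33 / 6920.00 = 47.71 cm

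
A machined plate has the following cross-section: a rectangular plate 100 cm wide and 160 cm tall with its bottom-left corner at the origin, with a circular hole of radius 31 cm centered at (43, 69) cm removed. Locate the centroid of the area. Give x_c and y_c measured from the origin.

plate: A = 100 × 160 = 16000.00, centroid at (50.00, 80.00).
hole: A = −π·31² = -3019.07, centroid at (43.00, 69.00).
ΣA = 12980.93 cm²
ΣAx_c = (16000.00)(50.00) + (-3019.07)(43.00) = 670179.97 cm³
ΣAy_c = (16000.00)(80.00) + (-3019.07)(69.00) = 1071684.13 cm³
x_c = 670179.97 / 12980.93 = 51.63 cm
y_c = 1071684.13 / 12980.93 = 82.56 cm

x_c = 51.63 cm, y_c = 82.56 cm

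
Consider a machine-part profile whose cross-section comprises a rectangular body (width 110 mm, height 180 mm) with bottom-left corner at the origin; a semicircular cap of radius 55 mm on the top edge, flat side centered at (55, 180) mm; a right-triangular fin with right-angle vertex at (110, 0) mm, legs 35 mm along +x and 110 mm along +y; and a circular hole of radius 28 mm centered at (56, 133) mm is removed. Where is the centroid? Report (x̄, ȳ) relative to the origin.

rectangular body: A = 110 × 180 = 19800.00, centroid at (55.00, 90.00).
semicircular top: A = ½π·55² = 4751.66, centroid at (55.00, 203.34).
triangular fin: A = ½·35·110 = 1925.00, centroid at (121.67, 36.67).
hole: A = −π·28² = -2463.01, centroid at (56.00, 133.00).
ΣA = 24013.65 mm², ΣAx̄ = 1446621.09 mm³, ΣAȳ = 2491218.45 mm³.
x̄ = 1446621.09/24013.65 = 60.24 mm; ȳ = 2491218.45/24013.65 = 103.74 mm.

x̄ = 60.24 mm, ȳ = 103.74 mm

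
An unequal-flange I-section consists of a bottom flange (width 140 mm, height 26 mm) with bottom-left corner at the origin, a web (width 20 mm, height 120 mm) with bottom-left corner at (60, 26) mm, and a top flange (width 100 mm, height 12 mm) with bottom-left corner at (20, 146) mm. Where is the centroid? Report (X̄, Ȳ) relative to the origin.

X̄ = 70.00 mm, Ȳ = 60.24 mm

bottom flange: A = 140 × 26 = 3640.00, centroid at (70.00, 13.00).
web: A = 20 × 120 = 2400.00, centroid at (70.00, 86.00).
top flange: A = 100 × 12 = 1200.00, centroid at (70.00, 152.00).
ΣA = 7240.00 mm², ΣAX̄ = 506800.00 mm³, ΣAȲ = 436120.00 mm³.
X̄ = 506800.00/7240.00 = 70.00 mm; Ȳ = 436120.00/7240.00 = 60.24 mm.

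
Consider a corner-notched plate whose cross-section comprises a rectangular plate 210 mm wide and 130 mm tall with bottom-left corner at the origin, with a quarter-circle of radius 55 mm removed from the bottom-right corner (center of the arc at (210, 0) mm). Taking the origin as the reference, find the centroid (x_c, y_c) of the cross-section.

plate: A = 210 × 130 = 27300.00, centroid at (105.00, 65.00).
removed quarter-circle: A = −¼π·55² = -2375.83, centroid at (186.66, 23.34).
ΣA = 24924.17 mm²
ΣAx_c = (27300.00)(105.00) + (-2375.83)(186.66) = 2423034.15 mm³
ΣAy_c = (27300.00)(65.00) + (-2375.83)(23.34) = 1719041.67 mm³
x_c = 2423034.15 / 24924.17 = 97.22 mm
y_c = 1719041.67 / 24924.17 = 68.97 mm

x_c = 97.22 mm, y_c = 68.97 mm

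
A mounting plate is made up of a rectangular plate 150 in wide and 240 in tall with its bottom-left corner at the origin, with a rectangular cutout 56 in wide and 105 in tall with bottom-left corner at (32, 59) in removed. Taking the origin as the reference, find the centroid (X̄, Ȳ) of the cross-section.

Part | A | x̄ᵢ | ȳᵢ | A·x̄ᵢ | A·ȳᵢ
plate | 36000.00 | 75.00 | 120.00 | 2700000.00 | 4320000.00
hole | -5880.00 | 60.00 | 111.50 | -352800.00 | -655620.00
Σ | 30120.00 |  |  | 2347200.00 | 3664380.00
X̄ = 2347200.00 / 30120.00 = 77.93 in
Ȳ = 3664380.00 / 30120.00 = 121.66 in

X̄ = 77.93 in, Ȳ = 121.66 in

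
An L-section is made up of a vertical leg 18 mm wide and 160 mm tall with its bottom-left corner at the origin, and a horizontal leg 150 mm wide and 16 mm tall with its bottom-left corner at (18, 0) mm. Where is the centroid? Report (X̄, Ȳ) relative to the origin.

X̄ = 47.18 mm, Ȳ = 47.27 mm

Part | A | x̄ᵢ | ȳᵢ | A·x̄ᵢ | A·ȳᵢ
vertical leg | 2880.00 | 9.00 | 80.00 | 25920.00 | 230400.00
horizontal leg | 2400.00 | 93.00 | 8.00 | 223200.00 | 19200.00
Σ | 5280.00 |  |  | 249120.00 | 249600.00
X̄ = 249120.00 / 5280.00 = 47.18 mm
Ȳ = 249600.00 / 5280.00 = 47.27 mm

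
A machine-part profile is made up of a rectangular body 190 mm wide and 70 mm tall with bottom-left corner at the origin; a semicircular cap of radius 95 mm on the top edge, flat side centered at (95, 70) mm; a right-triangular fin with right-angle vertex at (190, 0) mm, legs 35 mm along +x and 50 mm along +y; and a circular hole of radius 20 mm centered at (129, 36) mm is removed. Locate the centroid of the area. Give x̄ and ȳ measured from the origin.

Part | A | x̄ᵢ | ȳᵢ | A·x̄ᵢ | A·ȳᵢ
rectangular body | 13300.00 | 95.00 | 35.00 | 1263500.00 | 465500.00
semicircular top | 14176.44 | 95.00 | 110.32 | 1346761.50 | 1563933.91
triangular fin | 875.00 | 201.67 | 16.67 | 176458.33 | 14583.33
hole | -1256.64 | 129.00 | 36.00 | -162106.18 | -45238.93
Σ | 27094.80 |  |  | 2624613.65 | 1998778.31
x̄ = 2624613.65 / 27094.80 = 96.87 mm
ȳ = 1998778.31 / 27094.80 = 73.77 mm

x̄ = 96.87 mm, ȳ = 73.77 mm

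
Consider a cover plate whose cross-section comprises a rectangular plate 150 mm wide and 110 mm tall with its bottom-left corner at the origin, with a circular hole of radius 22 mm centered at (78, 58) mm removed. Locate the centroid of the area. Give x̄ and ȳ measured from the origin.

x̄ = 74.70 mm, ȳ = 54.70 mm

plate: A = 150 × 110 = 16500.00, centroid at (75.00, 55.00).
hole: A = −π·22² = -1520.53, centroid at (78.00, 58.00).
ΣA = 14979.47 mm², ΣAx̄ = 1118898.59 mm³, ΣAȳ = 819309.21 mm³.
x̄ = 1118898.59/14979.47 = 74.70 mm; ȳ = 819309.21/14979.47 = 54.70 mm.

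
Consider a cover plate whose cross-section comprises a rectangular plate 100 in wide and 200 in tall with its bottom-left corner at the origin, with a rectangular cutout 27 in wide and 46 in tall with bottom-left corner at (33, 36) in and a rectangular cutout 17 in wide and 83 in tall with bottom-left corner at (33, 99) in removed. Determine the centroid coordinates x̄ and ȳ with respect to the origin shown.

x̄ = 50.94 in, ȳ = 99.64 in

plate: A = 100 × 200 = 20000.00, centroid at (50.00, 100.00).
hole 1: A = −(27 × 46) = -1242.00, centroid at (46.50, 59.00).
hole 2: A = −(17 × 83) = -1411.00, centroid at (41.50, 140.50).
ΣA = 17347.00 in², ΣAx̄ = 883690.50 in³, ΣAȳ = 1728476.50 in³.
x̄ = 883690.50/17347.00 = 50.94 in; ȳ = 1728476.50/17347.00 = 99.64 in.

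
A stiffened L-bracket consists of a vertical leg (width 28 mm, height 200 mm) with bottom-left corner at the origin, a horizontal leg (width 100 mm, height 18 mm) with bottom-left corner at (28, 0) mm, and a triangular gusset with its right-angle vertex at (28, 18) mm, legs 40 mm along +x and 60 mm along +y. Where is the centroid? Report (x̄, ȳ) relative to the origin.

x̄ = 31.21 mm, ȳ = 72.30 mm

vertical leg: A = 28 × 200 = 5600.00, centroid at (14.00, 100.00).
horizontal leg: A = 100 × 18 = 1800.00, centroid at (78.00, 9.00).
gusset: A = ½·40·60 = 1200.00, centroid at (41.33, 38.00).
ΣA = 8600.00 mm²
ΣAx̄ = (5600.00)(14.00) + (1800.00)(78.00) + (1200.00)(41.33) = 268400.00 mm³
ΣAȳ = (5600.00)(100.00) + (1800.00)(9.00) + (1200.00)(38.00) = 621800.00 mm³
x̄ = 268400.00 / 8600.00 = 31.21 mm
ȳ = 621800.00 / 8600.00 = 72.30 mm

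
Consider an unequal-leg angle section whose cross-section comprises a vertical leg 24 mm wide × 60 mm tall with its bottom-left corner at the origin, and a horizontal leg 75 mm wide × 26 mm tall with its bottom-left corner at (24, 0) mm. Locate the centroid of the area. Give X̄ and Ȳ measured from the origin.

Part | A | x̄ᵢ | ȳᵢ | A·x̄ᵢ | A·ȳᵢ
vertical leg | 1440.00 | 12.00 | 30.00 | 17280.00 | 43200.00
horizontal leg | 1950.00 | 61.50 | 13.00 | 119925.00 | 25350.00
Σ | 3390.00 |  |  | 137205.00 | 68550.00
X̄ = 137205.00 / 3390.00 = 40.47 mm
Ȳ = 68550.00 / 3390.00 = 20.22 mm

X̄ = 40.47 mm, Ȳ = 20.22 mm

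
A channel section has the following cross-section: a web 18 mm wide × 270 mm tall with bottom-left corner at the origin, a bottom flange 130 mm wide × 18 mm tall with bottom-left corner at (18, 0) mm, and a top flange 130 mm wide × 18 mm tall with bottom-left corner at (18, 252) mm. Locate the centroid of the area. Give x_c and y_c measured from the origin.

Part | A | x̄ᵢ | ȳᵢ | A·x̄ᵢ | A·ȳᵢ
web | 4860.00 | 9.00 | 135.00 | 43740.00 | 656100.00
bottom flange | 2340.00 | 83.00 | 9.00 | 194220.00 | 21060.00
top flange | 2340.00 | 83.00 | 261.00 | 194220.00 | 610740.00
Σ | 9540.00 |  |  | 432180.00 | 1287900.00
x_c = 432180.00 / 9540.00 = 45.30 mm
y_c = 1287900.00 / 9540.00 = 135.00 mm

x_c = 45.30 mm, y_c = 135.00 mm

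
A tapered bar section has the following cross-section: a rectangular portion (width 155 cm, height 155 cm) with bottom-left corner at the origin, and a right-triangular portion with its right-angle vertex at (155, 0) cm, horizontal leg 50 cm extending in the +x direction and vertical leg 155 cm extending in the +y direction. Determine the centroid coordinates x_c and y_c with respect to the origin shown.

rectangular portion: A = 155 × 155 = 24025.00, centroid at (77.50, 77.50).
triangular portion: A = ½·50·155 = 3875.00, centroid at (171.67, 51.67).
ΣA = 27900.00 cm²
ΣAx_c = (24025.00)(77.50) + (3875.00)(171.67) = 2527145.83 cm³
ΣAy_c = (24025.00)(77.50) + (3875.00)(51.67) = 2062145.83 cm³
x_c = 2527145.83 / 27900.00 = 90.58 cm
y_c = 2062145.83 / 27900.00 = 73.91 cm

x_c = 90.58 cm, y_c = 73.91 cm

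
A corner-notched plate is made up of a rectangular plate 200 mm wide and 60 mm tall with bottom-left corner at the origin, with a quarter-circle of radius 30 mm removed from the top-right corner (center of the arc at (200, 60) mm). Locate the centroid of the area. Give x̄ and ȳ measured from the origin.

Part | A | x̄ᵢ | ȳᵢ | A·x̄ᵢ | A·ȳᵢ
plate | 12000.00 | 100.00 | 30.00 | 1200000.00 | 360000.00
removed quarter-circle | -706.86 | 187.27 | 47.27 | -132371.67 | -33411.50
Σ | 11293.14 |  |  | 1067628.33 | 326588.50
x̄ = 1067628.33 / 11293.14 = 94.54 mm
ȳ = 326588.50 / 11293.14 = 28.92 mm

x̄ = 94.54 mm, ȳ = 28.92 mm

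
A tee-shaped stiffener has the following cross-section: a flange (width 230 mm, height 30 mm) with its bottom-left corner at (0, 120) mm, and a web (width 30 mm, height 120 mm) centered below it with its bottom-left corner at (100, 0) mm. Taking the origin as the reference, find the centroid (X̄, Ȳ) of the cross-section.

X̄ = 115.00 mm, Ȳ = 109.29 mm

web: A = 30 × 120 = 3600.00, centroid at (115.00, 60.00).
flange: A = 230 × 30 = 6900.00, centroid at (115.00, 135.00).
ΣA = 10500.00 mm², ΣAX̄ = 1207500.00 mm³, ΣAȲ = 1147500.00 mm³.
X̄ = 1207500.00/10500.00 = 115.00 mm; Ȳ = 1147500.00/10500.00 = 109.29 mm.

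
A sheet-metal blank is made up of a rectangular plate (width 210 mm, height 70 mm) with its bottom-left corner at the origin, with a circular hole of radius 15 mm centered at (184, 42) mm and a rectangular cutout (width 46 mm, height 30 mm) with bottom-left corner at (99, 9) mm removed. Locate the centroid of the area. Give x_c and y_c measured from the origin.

Part | A | x̄ᵢ | ȳᵢ | A·x̄ᵢ | A·ȳᵢ
plate | 14700.00 | 105.00 | 35.00 | 1543500.00 | 514500.00
hole 1 | -706.86 | 184.00 | 42.00 | -130061.94 | -29688.05
hole 2 | -1380.00 | 122.00 | 24.00 | -168360.00 | -33120.00
Σ | 12613.14 |  |  | 1245078.06 | 451691.95
x_c = 1245078.06 / 12613.14 = 98.71 mm
y_c = 451691.95 / 12613.14 = 35.81 mm

x_c = 98.71 mm, y_c = 35.81 mm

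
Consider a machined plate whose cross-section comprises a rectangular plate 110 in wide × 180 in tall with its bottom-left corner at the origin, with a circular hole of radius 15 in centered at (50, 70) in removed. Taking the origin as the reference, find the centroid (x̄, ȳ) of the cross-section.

x̄ = 55.19 in, ȳ = 90.74 in

plate: A = 110 × 180 = 19800.00, centroid at (55.00, 90.00).
hole: A = −π·15² = -706.86, centroid at (50.00, 70.00).
ΣA = 19093.14 in², ΣAx̄ = 1053657.08 in³, ΣAȳ = 1732519.92 in³.
x̄ = 1053657.08/19093.14 = 55.19 in; ȳ = 1732519.92/19093.14 = 90.74 in.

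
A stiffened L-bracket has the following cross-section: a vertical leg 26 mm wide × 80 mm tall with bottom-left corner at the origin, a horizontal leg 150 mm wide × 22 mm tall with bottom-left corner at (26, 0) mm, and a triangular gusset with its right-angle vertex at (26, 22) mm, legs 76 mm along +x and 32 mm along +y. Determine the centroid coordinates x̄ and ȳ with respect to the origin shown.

x̄ = 64.09 mm, ȳ = 24.14 mm

Part | A | x̄ᵢ | ȳᵢ | A·x̄ᵢ | A·ȳᵢ
vertical leg | 2080.00 | 13.00 | 40.00 | 27040.00 | 83200.00
horizontal leg | 3300.00 | 101.00 | 11.00 | 333300.00 | 36300.00
gusset | 1216.00 | 51.33 | 32.67 | 62421.33 | 39722.67
Σ | 6596.00 |  |  | 422761.33 | 159222.67
x̄ = 422761.33 / 6596.00 = 64.09 mm
ȳ = 159222.67 / 6596.00 = 24.14 mm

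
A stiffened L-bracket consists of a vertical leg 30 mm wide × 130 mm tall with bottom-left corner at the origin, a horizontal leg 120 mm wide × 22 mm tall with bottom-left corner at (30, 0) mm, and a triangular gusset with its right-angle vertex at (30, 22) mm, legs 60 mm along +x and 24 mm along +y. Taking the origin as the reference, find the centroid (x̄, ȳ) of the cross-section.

x̄ = 45.74 mm, ȳ = 41.89 mm

vertical leg: A = 30 × 130 = 3900.00, centroid at (15.00, 65.00).
horizontal leg: A = 120 × 22 = 2640.00, centroid at (90.00, 11.00).
gusset: A = ½·60·24 = 720.00, centroid at (50.00, 30.00).
ΣA = 7260.00 mm²
ΣAx̄ = (3900.00)(15.00) + (2640.00)(90.00) + (720.00)(50.00) = 332100.00 mm³
ΣAȳ = (3900.00)(65.00) + (2640.00)(11.00) + (720.00)(30.00) = 304140.00 mm³
x̄ = 332100.00 / 7260.00 = 45.74 mm
ȳ = 304140.00 / 7260.00 = 41.89 mm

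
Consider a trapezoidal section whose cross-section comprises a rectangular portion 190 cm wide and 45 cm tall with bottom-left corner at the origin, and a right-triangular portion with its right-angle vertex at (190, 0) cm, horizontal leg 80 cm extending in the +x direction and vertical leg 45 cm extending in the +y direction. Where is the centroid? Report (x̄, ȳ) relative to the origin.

rectangular portion: A = 190 × 45 = 8550.00, centroid at (95.00, 22.50).
triangular portion: A = ½·80·45 = 1800.00, centroid at (216.67, 15.00).
ΣA = 10350.00 cm²
ΣAx̄ = (8550.00)(95.00) + (1800.00)(216.67) = 1202250.00 cm³
ΣAȳ = (8550.00)(22.50) + (1800.00)(15.00) = 219375.00 cm³
x̄ = 1202250.00 / 10350.00 = 116.16 cm
ȳ = 219375.00 / 10350.00 = 21.20 cm

x̄ = 116.16 cm, ȳ = 21.20 cm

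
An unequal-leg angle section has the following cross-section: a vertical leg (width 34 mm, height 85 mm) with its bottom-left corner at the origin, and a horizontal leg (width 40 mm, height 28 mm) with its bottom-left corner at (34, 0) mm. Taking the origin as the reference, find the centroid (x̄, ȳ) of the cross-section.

vertical leg: A = 34 × 85 = 2890.00, centroid at (17.00, 42.50).
horizontal leg: A = 40 × 28 = 1120.00, centroid at (54.00, 14.00).
ΣA = 4010.00 mm², ΣAx̄ = 109610.00 mm³, ΣAȳ = 138505.00 mm³.
x̄ = 109610.00/4010.00 = 27.33 mm; ȳ = 138505.00/4010.00 = 34.54 mm.

x̄ = 27.33 mm, ȳ = 34.54 mm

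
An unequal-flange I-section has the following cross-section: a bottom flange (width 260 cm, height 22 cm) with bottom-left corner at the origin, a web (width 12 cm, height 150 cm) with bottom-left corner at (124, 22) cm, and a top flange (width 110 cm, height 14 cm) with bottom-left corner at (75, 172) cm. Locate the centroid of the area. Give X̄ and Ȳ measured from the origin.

X̄ = 130.00 cm, Ȳ = 56.64 cm

bottom flange: A = 260 × 22 = 5720.00, centroid at (130.00, 11.00).
web: A = 12 × 150 = 1800.00, centroid at (130.00, 97.00).
top flange: A = 110 × 14 = 1540.00, centroid at (130.00, 179.00).
ΣA = 9060.00 cm²
ΣAX̄ = (5720.00)(130.00) + (1800.00)(130.00) + (1540.00)(130.00) = 1177800.00 cm³
ΣAȲ = (5720.00)(11.00) + (1800.00)(97.00) + (1540.00)(179.00) = 513180.00 cm³
X̄ = 1177800.00 / 9060.00 = 130.00 cm
Ȳ = 513180.00 / 9060.00 = 56.64 cm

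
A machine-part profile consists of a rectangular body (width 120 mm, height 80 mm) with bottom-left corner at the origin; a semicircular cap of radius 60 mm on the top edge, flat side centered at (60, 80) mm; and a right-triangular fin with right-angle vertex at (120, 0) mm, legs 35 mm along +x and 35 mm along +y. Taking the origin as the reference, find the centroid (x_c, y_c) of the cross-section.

x_c = 62.77 mm, y_c = 62.24 mm

rectangular body: A = 120 × 80 = 9600.00, centroid at (60.00, 40.00).
semicircular top: A = ½π·60² = 5654.87, centroid at (60.00, 105.46).
triangular fin: A = ½·35·35 = 612.50, centroid at (131.67, 11.67).
ΣA = 15867.37 mm²
ΣAx_c = (9600.00)(60.00) + (5654.87)(60.00) + (612.50)(131.67) = 995937.84 mm³
ΣAy_c = (9600.00)(40.00) + (5654.87)(105.46) + (612.50)(11.67) = 987535.18 mm³
x_c = 995937.84 / 15867.37 = 62.77 mm
y_c = 987535.18 / 15867.37 = 62.24 mm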